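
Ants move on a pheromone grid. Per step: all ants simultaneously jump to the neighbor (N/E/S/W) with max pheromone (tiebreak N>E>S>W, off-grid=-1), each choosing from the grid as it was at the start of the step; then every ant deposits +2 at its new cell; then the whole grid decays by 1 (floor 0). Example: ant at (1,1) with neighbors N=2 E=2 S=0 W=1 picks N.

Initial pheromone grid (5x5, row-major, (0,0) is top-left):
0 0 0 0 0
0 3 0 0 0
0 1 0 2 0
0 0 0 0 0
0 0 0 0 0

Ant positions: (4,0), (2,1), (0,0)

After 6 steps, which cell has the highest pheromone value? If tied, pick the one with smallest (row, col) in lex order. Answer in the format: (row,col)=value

Step 1: ant0:(4,0)->N->(3,0) | ant1:(2,1)->N->(1,1) | ant2:(0,0)->E->(0,1)
  grid max=4 at (1,1)
Step 2: ant0:(3,0)->N->(2,0) | ant1:(1,1)->N->(0,1) | ant2:(0,1)->S->(1,1)
  grid max=5 at (1,1)
Step 3: ant0:(2,0)->N->(1,0) | ant1:(0,1)->S->(1,1) | ant2:(1,1)->N->(0,1)
  grid max=6 at (1,1)
Step 4: ant0:(1,0)->E->(1,1) | ant1:(1,1)->N->(0,1) | ant2:(0,1)->S->(1,1)
  grid max=9 at (1,1)
Step 5: ant0:(1,1)->N->(0,1) | ant1:(0,1)->S->(1,1) | ant2:(1,1)->N->(0,1)
  grid max=10 at (1,1)
Step 6: ant0:(0,1)->S->(1,1) | ant1:(1,1)->N->(0,1) | ant2:(0,1)->S->(1,1)
  grid max=13 at (1,1)
Final grid:
  0 8 0 0 0
  0 13 0 0 0
  0 0 0 0 0
  0 0 0 0 0
  0 0 0 0 0
Max pheromone 13 at (1,1)

Answer: (1,1)=13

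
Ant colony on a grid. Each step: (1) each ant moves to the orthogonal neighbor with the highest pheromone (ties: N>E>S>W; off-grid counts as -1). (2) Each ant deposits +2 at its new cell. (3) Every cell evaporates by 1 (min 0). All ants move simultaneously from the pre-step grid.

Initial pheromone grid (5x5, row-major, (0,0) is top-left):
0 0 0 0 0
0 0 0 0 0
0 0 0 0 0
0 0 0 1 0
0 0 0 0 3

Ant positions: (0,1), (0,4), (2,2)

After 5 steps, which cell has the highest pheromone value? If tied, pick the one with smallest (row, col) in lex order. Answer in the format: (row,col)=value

Step 1: ant0:(0,1)->E->(0,2) | ant1:(0,4)->S->(1,4) | ant2:(2,2)->N->(1,2)
  grid max=2 at (4,4)
Step 2: ant0:(0,2)->S->(1,2) | ant1:(1,4)->N->(0,4) | ant2:(1,2)->N->(0,2)
  grid max=2 at (0,2)
Step 3: ant0:(1,2)->N->(0,2) | ant1:(0,4)->S->(1,4) | ant2:(0,2)->S->(1,2)
  grid max=3 at (0,2)
Step 4: ant0:(0,2)->S->(1,2) | ant1:(1,4)->N->(0,4) | ant2:(1,2)->N->(0,2)
  grid max=4 at (0,2)
Step 5: ant0:(1,2)->N->(0,2) | ant1:(0,4)->S->(1,4) | ant2:(0,2)->S->(1,2)
  grid max=5 at (0,2)
Final grid:
  0 0 5 0 0
  0 0 5 0 1
  0 0 0 0 0
  0 0 0 0 0
  0 0 0 0 0
Max pheromone 5 at (0,2)

Answer: (0,2)=5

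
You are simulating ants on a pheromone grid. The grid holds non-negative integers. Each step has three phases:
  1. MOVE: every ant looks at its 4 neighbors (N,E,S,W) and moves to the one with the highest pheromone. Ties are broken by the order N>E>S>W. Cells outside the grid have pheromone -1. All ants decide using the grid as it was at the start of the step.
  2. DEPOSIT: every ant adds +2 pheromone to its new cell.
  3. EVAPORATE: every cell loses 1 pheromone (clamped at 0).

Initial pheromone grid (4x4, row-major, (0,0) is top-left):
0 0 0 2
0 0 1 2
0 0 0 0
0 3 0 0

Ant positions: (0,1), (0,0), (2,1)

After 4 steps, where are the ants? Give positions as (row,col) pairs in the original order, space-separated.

Step 1: ant0:(0,1)->E->(0,2) | ant1:(0,0)->E->(0,1) | ant2:(2,1)->S->(3,1)
  grid max=4 at (3,1)
Step 2: ant0:(0,2)->E->(0,3) | ant1:(0,1)->E->(0,2) | ant2:(3,1)->N->(2,1)
  grid max=3 at (3,1)
Step 3: ant0:(0,3)->W->(0,2) | ant1:(0,2)->E->(0,3) | ant2:(2,1)->S->(3,1)
  grid max=4 at (3,1)
Step 4: ant0:(0,2)->E->(0,3) | ant1:(0,3)->W->(0,2) | ant2:(3,1)->N->(2,1)
  grid max=4 at (0,2)

(0,3) (0,2) (2,1)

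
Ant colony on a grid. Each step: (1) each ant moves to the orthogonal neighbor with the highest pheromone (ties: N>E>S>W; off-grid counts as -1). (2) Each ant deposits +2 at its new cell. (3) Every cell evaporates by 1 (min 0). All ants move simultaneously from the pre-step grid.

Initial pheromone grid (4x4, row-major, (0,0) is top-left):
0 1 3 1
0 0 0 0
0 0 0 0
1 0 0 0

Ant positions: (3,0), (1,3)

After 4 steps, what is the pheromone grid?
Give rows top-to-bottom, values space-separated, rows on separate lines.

After step 1: ants at (2,0),(0,3)
  0 0 2 2
  0 0 0 0
  1 0 0 0
  0 0 0 0
After step 2: ants at (1,0),(0,2)
  0 0 3 1
  1 0 0 0
  0 0 0 0
  0 0 0 0
After step 3: ants at (0,0),(0,3)
  1 0 2 2
  0 0 0 0
  0 0 0 0
  0 0 0 0
After step 4: ants at (0,1),(0,2)
  0 1 3 1
  0 0 0 0
  0 0 0 0
  0 0 0 0

0 1 3 1
0 0 0 0
0 0 0 0
0 0 0 0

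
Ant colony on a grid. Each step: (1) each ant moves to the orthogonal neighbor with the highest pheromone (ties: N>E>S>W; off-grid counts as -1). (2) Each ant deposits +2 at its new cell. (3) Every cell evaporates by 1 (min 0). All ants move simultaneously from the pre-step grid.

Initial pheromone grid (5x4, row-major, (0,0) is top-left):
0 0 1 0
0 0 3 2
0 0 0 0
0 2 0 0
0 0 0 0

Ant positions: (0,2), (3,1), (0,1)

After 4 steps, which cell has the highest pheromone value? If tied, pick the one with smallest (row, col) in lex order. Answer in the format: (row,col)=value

Answer: (1,2)=7

Derivation:
Step 1: ant0:(0,2)->S->(1,2) | ant1:(3,1)->N->(2,1) | ant2:(0,1)->E->(0,2)
  grid max=4 at (1,2)
Step 2: ant0:(1,2)->N->(0,2) | ant1:(2,1)->S->(3,1) | ant2:(0,2)->S->(1,2)
  grid max=5 at (1,2)
Step 3: ant0:(0,2)->S->(1,2) | ant1:(3,1)->N->(2,1) | ant2:(1,2)->N->(0,2)
  grid max=6 at (1,2)
Step 4: ant0:(1,2)->N->(0,2) | ant1:(2,1)->S->(3,1) | ant2:(0,2)->S->(1,2)
  grid max=7 at (1,2)
Final grid:
  0 0 5 0
  0 0 7 0
  0 0 0 0
  0 2 0 0
  0 0 0 0
Max pheromone 7 at (1,2)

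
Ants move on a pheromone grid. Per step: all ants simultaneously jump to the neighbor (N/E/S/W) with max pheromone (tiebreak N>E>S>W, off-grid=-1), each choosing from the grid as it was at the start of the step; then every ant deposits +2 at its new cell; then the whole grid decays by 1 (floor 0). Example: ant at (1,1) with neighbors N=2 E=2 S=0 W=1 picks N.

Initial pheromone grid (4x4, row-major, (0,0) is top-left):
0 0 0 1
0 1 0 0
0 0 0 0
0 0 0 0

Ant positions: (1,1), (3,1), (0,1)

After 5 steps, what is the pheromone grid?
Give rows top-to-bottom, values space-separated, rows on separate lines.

After step 1: ants at (0,1),(2,1),(1,1)
  0 1 0 0
  0 2 0 0
  0 1 0 0
  0 0 0 0
After step 2: ants at (1,1),(1,1),(0,1)
  0 2 0 0
  0 5 0 0
  0 0 0 0
  0 0 0 0
After step 3: ants at (0,1),(0,1),(1,1)
  0 5 0 0
  0 6 0 0
  0 0 0 0
  0 0 0 0
After step 4: ants at (1,1),(1,1),(0,1)
  0 6 0 0
  0 9 0 0
  0 0 0 0
  0 0 0 0
After step 5: ants at (0,1),(0,1),(1,1)
  0 9 0 0
  0 10 0 0
  0 0 0 0
  0 0 0 0

0 9 0 0
0 10 0 0
0 0 0 0
0 0 0 0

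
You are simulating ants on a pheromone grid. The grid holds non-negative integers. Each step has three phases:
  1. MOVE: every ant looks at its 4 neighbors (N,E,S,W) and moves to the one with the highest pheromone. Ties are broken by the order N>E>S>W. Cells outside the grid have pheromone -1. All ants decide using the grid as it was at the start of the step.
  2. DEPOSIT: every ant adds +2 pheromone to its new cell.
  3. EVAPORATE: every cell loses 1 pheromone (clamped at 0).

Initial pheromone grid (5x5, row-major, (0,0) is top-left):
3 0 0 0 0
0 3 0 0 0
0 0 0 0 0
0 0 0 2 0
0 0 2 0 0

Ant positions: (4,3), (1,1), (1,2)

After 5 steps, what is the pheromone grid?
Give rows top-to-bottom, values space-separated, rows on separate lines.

After step 1: ants at (3,3),(0,1),(1,1)
  2 1 0 0 0
  0 4 0 0 0
  0 0 0 0 0
  0 0 0 3 0
  0 0 1 0 0
After step 2: ants at (2,3),(1,1),(0,1)
  1 2 0 0 0
  0 5 0 0 0
  0 0 0 1 0
  0 0 0 2 0
  0 0 0 0 0
After step 3: ants at (3,3),(0,1),(1,1)
  0 3 0 0 0
  0 6 0 0 0
  0 0 0 0 0
  0 0 0 3 0
  0 0 0 0 0
After step 4: ants at (2,3),(1,1),(0,1)
  0 4 0 0 0
  0 7 0 0 0
  0 0 0 1 0
  0 0 0 2 0
  0 0 0 0 0
After step 5: ants at (3,3),(0,1),(1,1)
  0 5 0 0 0
  0 8 0 0 0
  0 0 0 0 0
  0 0 0 3 0
  0 0 0 0 0

0 5 0 0 0
0 8 0 0 0
0 0 0 0 0
0 0 0 3 0
0 0 0 0 0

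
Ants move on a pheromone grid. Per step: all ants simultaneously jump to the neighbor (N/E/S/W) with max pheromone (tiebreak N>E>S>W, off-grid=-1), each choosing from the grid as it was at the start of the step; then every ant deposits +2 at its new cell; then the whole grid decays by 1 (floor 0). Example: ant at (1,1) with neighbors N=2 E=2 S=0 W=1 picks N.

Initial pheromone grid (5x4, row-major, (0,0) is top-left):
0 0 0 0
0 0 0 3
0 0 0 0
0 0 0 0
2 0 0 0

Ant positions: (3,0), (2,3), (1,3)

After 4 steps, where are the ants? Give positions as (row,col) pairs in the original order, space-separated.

Step 1: ant0:(3,0)->S->(4,0) | ant1:(2,3)->N->(1,3) | ant2:(1,3)->N->(0,3)
  grid max=4 at (1,3)
Step 2: ant0:(4,0)->N->(3,0) | ant1:(1,3)->N->(0,3) | ant2:(0,3)->S->(1,3)
  grid max=5 at (1,3)
Step 3: ant0:(3,0)->S->(4,0) | ant1:(0,3)->S->(1,3) | ant2:(1,3)->N->(0,3)
  grid max=6 at (1,3)
Step 4: ant0:(4,0)->N->(3,0) | ant1:(1,3)->N->(0,3) | ant2:(0,3)->S->(1,3)
  grid max=7 at (1,3)

(3,0) (0,3) (1,3)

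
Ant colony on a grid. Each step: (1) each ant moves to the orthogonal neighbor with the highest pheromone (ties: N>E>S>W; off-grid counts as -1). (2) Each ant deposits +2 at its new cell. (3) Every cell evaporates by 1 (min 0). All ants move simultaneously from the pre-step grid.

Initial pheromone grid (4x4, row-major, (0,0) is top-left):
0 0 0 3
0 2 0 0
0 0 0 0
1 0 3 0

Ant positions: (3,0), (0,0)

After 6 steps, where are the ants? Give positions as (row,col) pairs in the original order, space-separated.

Step 1: ant0:(3,0)->N->(2,0) | ant1:(0,0)->E->(0,1)
  grid max=2 at (0,3)
Step 2: ant0:(2,0)->N->(1,0) | ant1:(0,1)->S->(1,1)
  grid max=2 at (1,1)
Step 3: ant0:(1,0)->E->(1,1) | ant1:(1,1)->W->(1,0)
  grid max=3 at (1,1)
Step 4: ant0:(1,1)->W->(1,0) | ant1:(1,0)->E->(1,1)
  grid max=4 at (1,1)
Step 5: ant0:(1,0)->E->(1,1) | ant1:(1,1)->W->(1,0)
  grid max=5 at (1,1)
Step 6: ant0:(1,1)->W->(1,0) | ant1:(1,0)->E->(1,1)
  grid max=6 at (1,1)

(1,0) (1,1)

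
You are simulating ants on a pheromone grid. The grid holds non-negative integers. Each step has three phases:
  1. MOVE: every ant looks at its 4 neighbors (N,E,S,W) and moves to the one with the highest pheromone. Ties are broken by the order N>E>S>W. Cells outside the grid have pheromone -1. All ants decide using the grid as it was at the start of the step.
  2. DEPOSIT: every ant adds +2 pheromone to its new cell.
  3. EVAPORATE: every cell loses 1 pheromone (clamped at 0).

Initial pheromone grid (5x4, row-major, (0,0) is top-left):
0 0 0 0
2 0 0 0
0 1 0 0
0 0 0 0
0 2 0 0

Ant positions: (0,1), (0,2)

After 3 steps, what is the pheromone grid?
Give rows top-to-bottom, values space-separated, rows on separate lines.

After step 1: ants at (0,2),(0,3)
  0 0 1 1
  1 0 0 0
  0 0 0 0
  0 0 0 0
  0 1 0 0
After step 2: ants at (0,3),(0,2)
  0 0 2 2
  0 0 0 0
  0 0 0 0
  0 0 0 0
  0 0 0 0
After step 3: ants at (0,2),(0,3)
  0 0 3 3
  0 0 0 0
  0 0 0 0
  0 0 0 0
  0 0 0 0

0 0 3 3
0 0 0 0
0 0 0 0
0 0 0 0
0 0 0 0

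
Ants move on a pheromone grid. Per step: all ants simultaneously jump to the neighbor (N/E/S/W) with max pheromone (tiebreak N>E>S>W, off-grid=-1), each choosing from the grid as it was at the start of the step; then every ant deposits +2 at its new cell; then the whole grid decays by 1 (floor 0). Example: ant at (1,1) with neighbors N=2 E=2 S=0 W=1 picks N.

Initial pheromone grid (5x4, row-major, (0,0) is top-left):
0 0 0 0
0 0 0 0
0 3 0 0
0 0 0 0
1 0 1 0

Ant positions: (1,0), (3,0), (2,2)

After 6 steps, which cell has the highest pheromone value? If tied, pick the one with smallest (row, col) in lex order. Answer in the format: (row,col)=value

Step 1: ant0:(1,0)->N->(0,0) | ant1:(3,0)->S->(4,0) | ant2:(2,2)->W->(2,1)
  grid max=4 at (2,1)
Step 2: ant0:(0,0)->E->(0,1) | ant1:(4,0)->N->(3,0) | ant2:(2,1)->N->(1,1)
  grid max=3 at (2,1)
Step 3: ant0:(0,1)->S->(1,1) | ant1:(3,0)->S->(4,0) | ant2:(1,1)->S->(2,1)
  grid max=4 at (2,1)
Step 4: ant0:(1,1)->S->(2,1) | ant1:(4,0)->N->(3,0) | ant2:(2,1)->N->(1,1)
  grid max=5 at (2,1)
Step 5: ant0:(2,1)->N->(1,1) | ant1:(3,0)->S->(4,0) | ant2:(1,1)->S->(2,1)
  grid max=6 at (2,1)
Step 6: ant0:(1,1)->S->(2,1) | ant1:(4,0)->N->(3,0) | ant2:(2,1)->N->(1,1)
  grid max=7 at (2,1)
Final grid:
  0 0 0 0
  0 5 0 0
  0 7 0 0
  1 0 0 0
  1 0 0 0
Max pheromone 7 at (2,1)

Answer: (2,1)=7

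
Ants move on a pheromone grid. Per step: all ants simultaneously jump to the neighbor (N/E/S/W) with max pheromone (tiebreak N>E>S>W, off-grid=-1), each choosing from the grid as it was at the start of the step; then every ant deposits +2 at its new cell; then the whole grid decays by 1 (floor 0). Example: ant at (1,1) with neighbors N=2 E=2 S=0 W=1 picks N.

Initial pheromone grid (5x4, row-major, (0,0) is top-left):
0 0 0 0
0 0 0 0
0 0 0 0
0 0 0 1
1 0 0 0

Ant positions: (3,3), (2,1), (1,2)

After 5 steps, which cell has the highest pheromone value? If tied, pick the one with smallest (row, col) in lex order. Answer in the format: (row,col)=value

Step 1: ant0:(3,3)->N->(2,3) | ant1:(2,1)->N->(1,1) | ant2:(1,2)->N->(0,2)
  grid max=1 at (0,2)
Step 2: ant0:(2,3)->N->(1,3) | ant1:(1,1)->N->(0,1) | ant2:(0,2)->E->(0,3)
  grid max=1 at (0,1)
Step 3: ant0:(1,3)->N->(0,3) | ant1:(0,1)->E->(0,2) | ant2:(0,3)->S->(1,3)
  grid max=2 at (0,3)
Step 4: ant0:(0,3)->S->(1,3) | ant1:(0,2)->E->(0,3) | ant2:(1,3)->N->(0,3)
  grid max=5 at (0,3)
Step 5: ant0:(1,3)->N->(0,3) | ant1:(0,3)->S->(1,3) | ant2:(0,3)->S->(1,3)
  grid max=6 at (0,3)
Final grid:
  0 0 0 6
  0 0 0 6
  0 0 0 0
  0 0 0 0
  0 0 0 0
Max pheromone 6 at (0,3)

Answer: (0,3)=6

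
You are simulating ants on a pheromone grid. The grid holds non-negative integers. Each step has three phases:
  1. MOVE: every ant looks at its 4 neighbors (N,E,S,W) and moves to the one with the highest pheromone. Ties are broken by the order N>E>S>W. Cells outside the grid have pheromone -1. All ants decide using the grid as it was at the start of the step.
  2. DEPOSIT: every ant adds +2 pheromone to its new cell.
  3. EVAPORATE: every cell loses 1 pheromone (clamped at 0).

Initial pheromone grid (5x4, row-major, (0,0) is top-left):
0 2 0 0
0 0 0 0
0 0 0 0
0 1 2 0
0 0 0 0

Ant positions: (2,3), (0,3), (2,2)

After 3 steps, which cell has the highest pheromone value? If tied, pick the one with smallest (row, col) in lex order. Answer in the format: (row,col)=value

Answer: (1,3)=5

Derivation:
Step 1: ant0:(2,3)->N->(1,3) | ant1:(0,3)->S->(1,3) | ant2:(2,2)->S->(3,2)
  grid max=3 at (1,3)
Step 2: ant0:(1,3)->N->(0,3) | ant1:(1,3)->N->(0,3) | ant2:(3,2)->N->(2,2)
  grid max=3 at (0,3)
Step 3: ant0:(0,3)->S->(1,3) | ant1:(0,3)->S->(1,3) | ant2:(2,2)->S->(3,2)
  grid max=5 at (1,3)
Final grid:
  0 0 0 2
  0 0 0 5
  0 0 0 0
  0 0 3 0
  0 0 0 0
Max pheromone 5 at (1,3)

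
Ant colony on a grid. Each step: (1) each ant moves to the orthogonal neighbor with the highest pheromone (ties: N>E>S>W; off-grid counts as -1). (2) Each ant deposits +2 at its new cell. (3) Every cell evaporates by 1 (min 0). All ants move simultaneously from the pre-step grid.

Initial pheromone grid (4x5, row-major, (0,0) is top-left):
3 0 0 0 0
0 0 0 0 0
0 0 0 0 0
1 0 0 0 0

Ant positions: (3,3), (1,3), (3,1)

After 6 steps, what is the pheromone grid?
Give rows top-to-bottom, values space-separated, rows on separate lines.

After step 1: ants at (2,3),(0,3),(3,0)
  2 0 0 1 0
  0 0 0 0 0
  0 0 0 1 0
  2 0 0 0 0
After step 2: ants at (1,3),(0,4),(2,0)
  1 0 0 0 1
  0 0 0 1 0
  1 0 0 0 0
  1 0 0 0 0
After step 3: ants at (0,3),(1,4),(3,0)
  0 0 0 1 0
  0 0 0 0 1
  0 0 0 0 0
  2 0 0 0 0
After step 4: ants at (0,4),(0,4),(2,0)
  0 0 0 0 3
  0 0 0 0 0
  1 0 0 0 0
  1 0 0 0 0
After step 5: ants at (1,4),(1,4),(3,0)
  0 0 0 0 2
  0 0 0 0 3
  0 0 0 0 0
  2 0 0 0 0
After step 6: ants at (0,4),(0,4),(2,0)
  0 0 0 0 5
  0 0 0 0 2
  1 0 0 0 0
  1 0 0 0 0

0 0 0 0 5
0 0 0 0 2
1 0 0 0 0
1 0 0 0 0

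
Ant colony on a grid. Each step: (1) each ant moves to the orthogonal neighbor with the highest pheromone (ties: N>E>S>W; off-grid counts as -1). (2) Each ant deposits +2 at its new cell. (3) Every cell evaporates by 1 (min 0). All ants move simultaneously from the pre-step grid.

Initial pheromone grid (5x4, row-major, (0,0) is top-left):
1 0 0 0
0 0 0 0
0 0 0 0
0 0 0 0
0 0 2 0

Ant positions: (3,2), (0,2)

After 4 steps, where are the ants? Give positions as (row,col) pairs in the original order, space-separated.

Step 1: ant0:(3,2)->S->(4,2) | ant1:(0,2)->E->(0,3)
  grid max=3 at (4,2)
Step 2: ant0:(4,2)->N->(3,2) | ant1:(0,3)->S->(1,3)
  grid max=2 at (4,2)
Step 3: ant0:(3,2)->S->(4,2) | ant1:(1,3)->N->(0,3)
  grid max=3 at (4,2)
Step 4: ant0:(4,2)->N->(3,2) | ant1:(0,3)->S->(1,3)
  grid max=2 at (4,2)

(3,2) (1,3)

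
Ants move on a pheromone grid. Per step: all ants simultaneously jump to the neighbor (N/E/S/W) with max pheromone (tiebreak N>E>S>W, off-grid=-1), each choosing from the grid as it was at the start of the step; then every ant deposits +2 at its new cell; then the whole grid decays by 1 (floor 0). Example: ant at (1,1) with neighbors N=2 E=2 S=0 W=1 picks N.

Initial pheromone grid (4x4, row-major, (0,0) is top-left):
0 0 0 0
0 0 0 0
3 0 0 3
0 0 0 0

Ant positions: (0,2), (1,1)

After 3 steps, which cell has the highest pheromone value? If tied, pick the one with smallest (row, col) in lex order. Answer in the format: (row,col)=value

Answer: (2,3)=2

Derivation:
Step 1: ant0:(0,2)->E->(0,3) | ant1:(1,1)->N->(0,1)
  grid max=2 at (2,0)
Step 2: ant0:(0,3)->S->(1,3) | ant1:(0,1)->E->(0,2)
  grid max=1 at (0,2)
Step 3: ant0:(1,3)->S->(2,3) | ant1:(0,2)->E->(0,3)
  grid max=2 at (2,3)
Final grid:
  0 0 0 1
  0 0 0 0
  0 0 0 2
  0 0 0 0
Max pheromone 2 at (2,3)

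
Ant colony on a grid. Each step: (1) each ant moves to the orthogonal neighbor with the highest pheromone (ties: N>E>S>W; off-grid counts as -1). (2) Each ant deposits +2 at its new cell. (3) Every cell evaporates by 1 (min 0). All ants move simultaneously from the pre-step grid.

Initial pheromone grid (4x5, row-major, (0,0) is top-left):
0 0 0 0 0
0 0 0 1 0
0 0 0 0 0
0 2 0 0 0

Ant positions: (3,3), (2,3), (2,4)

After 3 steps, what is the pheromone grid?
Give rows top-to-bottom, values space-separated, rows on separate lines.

After step 1: ants at (2,3),(1,3),(1,4)
  0 0 0 0 0
  0 0 0 2 1
  0 0 0 1 0
  0 1 0 0 0
After step 2: ants at (1,3),(1,4),(1,3)
  0 0 0 0 0
  0 0 0 5 2
  0 0 0 0 0
  0 0 0 0 0
After step 3: ants at (1,4),(1,3),(1,4)
  0 0 0 0 0
  0 0 0 6 5
  0 0 0 0 0
  0 0 0 0 0

0 0 0 0 0
0 0 0 6 5
0 0 0 0 0
0 0 0 0 0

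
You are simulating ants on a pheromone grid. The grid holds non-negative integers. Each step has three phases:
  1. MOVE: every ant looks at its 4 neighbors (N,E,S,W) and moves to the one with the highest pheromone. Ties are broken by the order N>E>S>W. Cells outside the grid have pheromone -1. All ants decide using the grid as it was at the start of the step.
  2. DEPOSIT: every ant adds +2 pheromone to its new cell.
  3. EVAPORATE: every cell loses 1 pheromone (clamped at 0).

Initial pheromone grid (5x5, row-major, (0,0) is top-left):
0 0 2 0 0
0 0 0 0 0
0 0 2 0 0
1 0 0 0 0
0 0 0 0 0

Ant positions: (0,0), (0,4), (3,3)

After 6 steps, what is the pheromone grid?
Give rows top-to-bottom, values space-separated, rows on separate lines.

After step 1: ants at (0,1),(1,4),(2,3)
  0 1 1 0 0
  0 0 0 0 1
  0 0 1 1 0
  0 0 0 0 0
  0 0 0 0 0
After step 2: ants at (0,2),(0,4),(2,2)
  0 0 2 0 1
  0 0 0 0 0
  0 0 2 0 0
  0 0 0 0 0
  0 0 0 0 0
After step 3: ants at (0,3),(1,4),(1,2)
  0 0 1 1 0
  0 0 1 0 1
  0 0 1 0 0
  0 0 0 0 0
  0 0 0 0 0
After step 4: ants at (0,2),(0,4),(0,2)
  0 0 4 0 1
  0 0 0 0 0
  0 0 0 0 0
  0 0 0 0 0
  0 0 0 0 0
After step 5: ants at (0,3),(1,4),(0,3)
  0 0 3 3 0
  0 0 0 0 1
  0 0 0 0 0
  0 0 0 0 0
  0 0 0 0 0
After step 6: ants at (0,2),(0,4),(0,2)
  0 0 6 2 1
  0 0 0 0 0
  0 0 0 0 0
  0 0 0 0 0
  0 0 0 0 0

0 0 6 2 1
0 0 0 0 0
0 0 0 0 0
0 0 0 0 0
0 0 0 0 0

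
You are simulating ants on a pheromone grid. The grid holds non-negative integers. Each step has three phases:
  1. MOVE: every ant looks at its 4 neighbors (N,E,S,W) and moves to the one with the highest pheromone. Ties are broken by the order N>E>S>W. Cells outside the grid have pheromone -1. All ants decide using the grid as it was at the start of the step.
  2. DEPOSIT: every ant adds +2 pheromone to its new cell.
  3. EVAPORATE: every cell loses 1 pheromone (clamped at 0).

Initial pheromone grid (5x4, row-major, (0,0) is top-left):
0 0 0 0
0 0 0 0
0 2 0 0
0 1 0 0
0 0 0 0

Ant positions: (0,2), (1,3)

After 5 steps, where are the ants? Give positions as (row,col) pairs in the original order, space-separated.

Step 1: ant0:(0,2)->E->(0,3) | ant1:(1,3)->N->(0,3)
  grid max=3 at (0,3)
Step 2: ant0:(0,3)->S->(1,3) | ant1:(0,3)->S->(1,3)
  grid max=3 at (1,3)
Step 3: ant0:(1,3)->N->(0,3) | ant1:(1,3)->N->(0,3)
  grid max=5 at (0,3)
Step 4: ant0:(0,3)->S->(1,3) | ant1:(0,3)->S->(1,3)
  grid max=5 at (1,3)
Step 5: ant0:(1,3)->N->(0,3) | ant1:(1,3)->N->(0,3)
  grid max=7 at (0,3)

(0,3) (0,3)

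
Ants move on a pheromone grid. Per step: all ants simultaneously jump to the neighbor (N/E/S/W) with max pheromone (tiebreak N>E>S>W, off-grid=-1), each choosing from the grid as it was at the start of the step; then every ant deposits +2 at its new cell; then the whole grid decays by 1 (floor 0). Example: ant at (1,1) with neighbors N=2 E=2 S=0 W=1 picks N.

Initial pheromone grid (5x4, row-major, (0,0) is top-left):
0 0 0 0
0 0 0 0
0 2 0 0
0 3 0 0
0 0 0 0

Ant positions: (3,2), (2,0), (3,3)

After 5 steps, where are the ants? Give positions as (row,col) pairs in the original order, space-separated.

Step 1: ant0:(3,2)->W->(3,1) | ant1:(2,0)->E->(2,1) | ant2:(3,3)->N->(2,3)
  grid max=4 at (3,1)
Step 2: ant0:(3,1)->N->(2,1) | ant1:(2,1)->S->(3,1) | ant2:(2,3)->N->(1,3)
  grid max=5 at (3,1)
Step 3: ant0:(2,1)->S->(3,1) | ant1:(3,1)->N->(2,1) | ant2:(1,3)->N->(0,3)
  grid max=6 at (3,1)
Step 4: ant0:(3,1)->N->(2,1) | ant1:(2,1)->S->(3,1) | ant2:(0,3)->S->(1,3)
  grid max=7 at (3,1)
Step 5: ant0:(2,1)->S->(3,1) | ant1:(3,1)->N->(2,1) | ant2:(1,3)->N->(0,3)
  grid max=8 at (3,1)

(3,1) (2,1) (0,3)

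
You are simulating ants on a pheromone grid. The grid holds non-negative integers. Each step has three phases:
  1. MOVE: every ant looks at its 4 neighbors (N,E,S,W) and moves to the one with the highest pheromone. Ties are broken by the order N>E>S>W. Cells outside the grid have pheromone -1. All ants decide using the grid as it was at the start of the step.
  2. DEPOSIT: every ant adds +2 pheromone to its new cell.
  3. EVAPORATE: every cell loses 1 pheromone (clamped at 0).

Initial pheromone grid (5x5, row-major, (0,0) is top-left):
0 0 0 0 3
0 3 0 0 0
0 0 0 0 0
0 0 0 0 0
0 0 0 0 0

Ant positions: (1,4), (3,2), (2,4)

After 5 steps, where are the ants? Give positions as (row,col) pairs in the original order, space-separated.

Step 1: ant0:(1,4)->N->(0,4) | ant1:(3,2)->N->(2,2) | ant2:(2,4)->N->(1,4)
  grid max=4 at (0,4)
Step 2: ant0:(0,4)->S->(1,4) | ant1:(2,2)->N->(1,2) | ant2:(1,4)->N->(0,4)
  grid max=5 at (0,4)
Step 3: ant0:(1,4)->N->(0,4) | ant1:(1,2)->W->(1,1) | ant2:(0,4)->S->(1,4)
  grid max=6 at (0,4)
Step 4: ant0:(0,4)->S->(1,4) | ant1:(1,1)->N->(0,1) | ant2:(1,4)->N->(0,4)
  grid max=7 at (0,4)
Step 5: ant0:(1,4)->N->(0,4) | ant1:(0,1)->S->(1,1) | ant2:(0,4)->S->(1,4)
  grid max=8 at (0,4)

(0,4) (1,1) (1,4)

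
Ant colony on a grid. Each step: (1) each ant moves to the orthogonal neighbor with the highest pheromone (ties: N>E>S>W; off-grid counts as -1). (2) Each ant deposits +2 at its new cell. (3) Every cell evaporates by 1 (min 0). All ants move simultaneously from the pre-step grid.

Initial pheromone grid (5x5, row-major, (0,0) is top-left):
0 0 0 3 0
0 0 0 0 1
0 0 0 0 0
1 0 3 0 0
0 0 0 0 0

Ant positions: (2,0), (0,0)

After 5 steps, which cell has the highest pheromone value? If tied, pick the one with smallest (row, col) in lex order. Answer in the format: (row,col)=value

Answer: (0,3)=2

Derivation:
Step 1: ant0:(2,0)->S->(3,0) | ant1:(0,0)->E->(0,1)
  grid max=2 at (0,3)
Step 2: ant0:(3,0)->N->(2,0) | ant1:(0,1)->E->(0,2)
  grid max=1 at (0,2)
Step 3: ant0:(2,0)->S->(3,0) | ant1:(0,2)->E->(0,3)
  grid max=2 at (0,3)
Step 4: ant0:(3,0)->N->(2,0) | ant1:(0,3)->E->(0,4)
  grid max=1 at (0,3)
Step 5: ant0:(2,0)->S->(3,0) | ant1:(0,4)->W->(0,3)
  grid max=2 at (0,3)
Final grid:
  0 0 0 2 0
  0 0 0 0 0
  0 0 0 0 0
  2 0 0 0 0
  0 0 0 0 0
Max pheromone 2 at (0,3)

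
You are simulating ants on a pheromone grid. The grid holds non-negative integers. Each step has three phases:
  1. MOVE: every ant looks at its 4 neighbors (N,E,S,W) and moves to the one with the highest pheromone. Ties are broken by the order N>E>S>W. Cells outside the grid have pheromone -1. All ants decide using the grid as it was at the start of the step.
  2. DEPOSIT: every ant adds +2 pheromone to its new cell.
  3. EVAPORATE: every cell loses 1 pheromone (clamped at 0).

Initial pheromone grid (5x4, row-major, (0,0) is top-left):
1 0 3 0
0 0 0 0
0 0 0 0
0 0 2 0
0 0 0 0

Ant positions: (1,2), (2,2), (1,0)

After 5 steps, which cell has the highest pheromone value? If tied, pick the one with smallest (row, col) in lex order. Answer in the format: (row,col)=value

Step 1: ant0:(1,2)->N->(0,2) | ant1:(2,2)->S->(3,2) | ant2:(1,0)->N->(0,0)
  grid max=4 at (0,2)
Step 2: ant0:(0,2)->E->(0,3) | ant1:(3,2)->N->(2,2) | ant2:(0,0)->E->(0,1)
  grid max=3 at (0,2)
Step 3: ant0:(0,3)->W->(0,2) | ant1:(2,2)->S->(3,2) | ant2:(0,1)->E->(0,2)
  grid max=6 at (0,2)
Step 4: ant0:(0,2)->E->(0,3) | ant1:(3,2)->N->(2,2) | ant2:(0,2)->E->(0,3)
  grid max=5 at (0,2)
Step 5: ant0:(0,3)->W->(0,2) | ant1:(2,2)->S->(3,2) | ant2:(0,3)->W->(0,2)
  grid max=8 at (0,2)
Final grid:
  0 0 8 2
  0 0 0 0
  0 0 0 0
  0 0 3 0
  0 0 0 0
Max pheromone 8 at (0,2)

Answer: (0,2)=8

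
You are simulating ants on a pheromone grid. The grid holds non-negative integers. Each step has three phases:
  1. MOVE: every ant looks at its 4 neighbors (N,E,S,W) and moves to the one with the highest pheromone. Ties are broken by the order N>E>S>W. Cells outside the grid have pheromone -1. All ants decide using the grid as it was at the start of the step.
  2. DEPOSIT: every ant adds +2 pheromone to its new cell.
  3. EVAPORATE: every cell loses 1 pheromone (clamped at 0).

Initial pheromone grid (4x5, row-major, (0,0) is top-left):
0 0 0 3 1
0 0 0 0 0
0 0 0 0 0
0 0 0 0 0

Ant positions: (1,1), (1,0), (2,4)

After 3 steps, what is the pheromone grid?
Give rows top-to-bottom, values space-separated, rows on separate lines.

After step 1: ants at (0,1),(0,0),(1,4)
  1 1 0 2 0
  0 0 0 0 1
  0 0 0 0 0
  0 0 0 0 0
After step 2: ants at (0,0),(0,1),(0,4)
  2 2 0 1 1
  0 0 0 0 0
  0 0 0 0 0
  0 0 0 0 0
After step 3: ants at (0,1),(0,0),(0,3)
  3 3 0 2 0
  0 0 0 0 0
  0 0 0 0 0
  0 0 0 0 0

3 3 0 2 0
0 0 0 0 0
0 0 0 0 0
0 0 0 0 0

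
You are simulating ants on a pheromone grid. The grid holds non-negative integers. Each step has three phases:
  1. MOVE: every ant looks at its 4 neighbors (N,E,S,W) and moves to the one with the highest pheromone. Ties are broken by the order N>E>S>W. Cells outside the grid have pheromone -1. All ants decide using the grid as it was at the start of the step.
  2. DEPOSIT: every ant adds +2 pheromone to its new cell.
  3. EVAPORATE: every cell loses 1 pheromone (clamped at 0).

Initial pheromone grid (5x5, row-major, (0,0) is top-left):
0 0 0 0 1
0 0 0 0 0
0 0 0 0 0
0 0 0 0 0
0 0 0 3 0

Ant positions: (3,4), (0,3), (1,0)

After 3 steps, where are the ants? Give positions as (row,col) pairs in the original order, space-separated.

Step 1: ant0:(3,4)->N->(2,4) | ant1:(0,3)->E->(0,4) | ant2:(1,0)->N->(0,0)
  grid max=2 at (0,4)
Step 2: ant0:(2,4)->N->(1,4) | ant1:(0,4)->S->(1,4) | ant2:(0,0)->E->(0,1)
  grid max=3 at (1,4)
Step 3: ant0:(1,4)->N->(0,4) | ant1:(1,4)->N->(0,4) | ant2:(0,1)->E->(0,2)
  grid max=4 at (0,4)

(0,4) (0,4) (0,2)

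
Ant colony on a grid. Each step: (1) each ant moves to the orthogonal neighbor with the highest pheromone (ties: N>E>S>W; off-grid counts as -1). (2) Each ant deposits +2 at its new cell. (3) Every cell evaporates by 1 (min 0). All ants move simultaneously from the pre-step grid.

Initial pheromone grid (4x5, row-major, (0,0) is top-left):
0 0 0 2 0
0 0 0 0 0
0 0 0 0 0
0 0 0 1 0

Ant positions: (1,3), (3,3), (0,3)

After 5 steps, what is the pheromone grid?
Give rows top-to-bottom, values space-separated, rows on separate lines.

After step 1: ants at (0,3),(2,3),(0,4)
  0 0 0 3 1
  0 0 0 0 0
  0 0 0 1 0
  0 0 0 0 0
After step 2: ants at (0,4),(1,3),(0,3)
  0 0 0 4 2
  0 0 0 1 0
  0 0 0 0 0
  0 0 0 0 0
After step 3: ants at (0,3),(0,3),(0,4)
  0 0 0 7 3
  0 0 0 0 0
  0 0 0 0 0
  0 0 0 0 0
After step 4: ants at (0,4),(0,4),(0,3)
  0 0 0 8 6
  0 0 0 0 0
  0 0 0 0 0
  0 0 0 0 0
After step 5: ants at (0,3),(0,3),(0,4)
  0 0 0 11 7
  0 0 0 0 0
  0 0 0 0 0
  0 0 0 0 0

0 0 0 11 7
0 0 0 0 0
0 0 0 0 0
0 0 0 0 0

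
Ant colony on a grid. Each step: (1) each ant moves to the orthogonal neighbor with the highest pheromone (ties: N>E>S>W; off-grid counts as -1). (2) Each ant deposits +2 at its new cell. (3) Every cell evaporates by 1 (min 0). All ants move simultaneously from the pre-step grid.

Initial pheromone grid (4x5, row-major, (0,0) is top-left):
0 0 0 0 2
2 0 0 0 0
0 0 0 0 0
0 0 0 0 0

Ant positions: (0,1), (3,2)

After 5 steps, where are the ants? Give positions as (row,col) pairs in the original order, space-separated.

Step 1: ant0:(0,1)->E->(0,2) | ant1:(3,2)->N->(2,2)
  grid max=1 at (0,2)
Step 2: ant0:(0,2)->E->(0,3) | ant1:(2,2)->N->(1,2)
  grid max=1 at (0,3)
Step 3: ant0:(0,3)->E->(0,4) | ant1:(1,2)->N->(0,2)
  grid max=1 at (0,2)
Step 4: ant0:(0,4)->S->(1,4) | ant1:(0,2)->E->(0,3)
  grid max=1 at (0,3)
Step 5: ant0:(1,4)->N->(0,4) | ant1:(0,3)->E->(0,4)
  grid max=3 at (0,4)

(0,4) (0,4)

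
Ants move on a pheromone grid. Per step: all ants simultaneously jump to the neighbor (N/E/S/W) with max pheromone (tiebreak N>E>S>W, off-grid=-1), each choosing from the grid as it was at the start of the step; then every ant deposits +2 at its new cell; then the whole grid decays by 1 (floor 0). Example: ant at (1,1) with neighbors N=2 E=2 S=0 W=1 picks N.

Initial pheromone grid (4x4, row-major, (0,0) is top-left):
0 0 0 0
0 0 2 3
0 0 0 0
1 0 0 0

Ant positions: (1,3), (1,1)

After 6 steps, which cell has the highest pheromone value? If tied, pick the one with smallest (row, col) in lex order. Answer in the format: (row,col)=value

Step 1: ant0:(1,3)->W->(1,2) | ant1:(1,1)->E->(1,2)
  grid max=5 at (1,2)
Step 2: ant0:(1,2)->E->(1,3) | ant1:(1,2)->E->(1,3)
  grid max=5 at (1,3)
Step 3: ant0:(1,3)->W->(1,2) | ant1:(1,3)->W->(1,2)
  grid max=7 at (1,2)
Step 4: ant0:(1,2)->E->(1,3) | ant1:(1,2)->E->(1,3)
  grid max=7 at (1,3)
Step 5: ant0:(1,3)->W->(1,2) | ant1:(1,3)->W->(1,2)
  grid max=9 at (1,2)
Step 6: ant0:(1,2)->E->(1,3) | ant1:(1,2)->E->(1,3)
  grid max=9 at (1,3)
Final grid:
  0 0 0 0
  0 0 8 9
  0 0 0 0
  0 0 0 0
Max pheromone 9 at (1,3)

Answer: (1,3)=9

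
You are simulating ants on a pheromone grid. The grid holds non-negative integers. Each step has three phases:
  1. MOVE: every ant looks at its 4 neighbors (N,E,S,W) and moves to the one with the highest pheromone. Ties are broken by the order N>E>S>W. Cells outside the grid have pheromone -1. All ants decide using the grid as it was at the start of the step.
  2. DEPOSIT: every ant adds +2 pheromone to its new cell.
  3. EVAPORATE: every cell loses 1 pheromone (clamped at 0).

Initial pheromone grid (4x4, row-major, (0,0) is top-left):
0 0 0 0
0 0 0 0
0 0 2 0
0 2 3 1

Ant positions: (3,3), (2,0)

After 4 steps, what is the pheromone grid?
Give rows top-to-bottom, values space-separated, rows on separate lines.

After step 1: ants at (3,2),(1,0)
  0 0 0 0
  1 0 0 0
  0 0 1 0
  0 1 4 0
After step 2: ants at (2,2),(0,0)
  1 0 0 0
  0 0 0 0
  0 0 2 0
  0 0 3 0
After step 3: ants at (3,2),(0,1)
  0 1 0 0
  0 0 0 0
  0 0 1 0
  0 0 4 0
After step 4: ants at (2,2),(0,2)
  0 0 1 0
  0 0 0 0
  0 0 2 0
  0 0 3 0

0 0 1 0
0 0 0 0
0 0 2 0
0 0 3 0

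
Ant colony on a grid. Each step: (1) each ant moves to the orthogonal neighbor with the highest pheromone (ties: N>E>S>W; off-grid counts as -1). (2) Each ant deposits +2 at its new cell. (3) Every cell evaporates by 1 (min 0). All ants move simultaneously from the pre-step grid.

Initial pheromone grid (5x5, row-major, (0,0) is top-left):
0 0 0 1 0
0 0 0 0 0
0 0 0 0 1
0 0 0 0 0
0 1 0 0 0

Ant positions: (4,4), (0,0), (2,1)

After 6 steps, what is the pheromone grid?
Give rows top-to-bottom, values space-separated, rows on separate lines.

After step 1: ants at (3,4),(0,1),(1,1)
  0 1 0 0 0
  0 1 0 0 0
  0 0 0 0 0
  0 0 0 0 1
  0 0 0 0 0
After step 2: ants at (2,4),(1,1),(0,1)
  0 2 0 0 0
  0 2 0 0 0
  0 0 0 0 1
  0 0 0 0 0
  0 0 0 0 0
After step 3: ants at (1,4),(0,1),(1,1)
  0 3 0 0 0
  0 3 0 0 1
  0 0 0 0 0
  0 0 0 0 0
  0 0 0 0 0
After step 4: ants at (0,4),(1,1),(0,1)
  0 4 0 0 1
  0 4 0 0 0
  0 0 0 0 0
  0 0 0 0 0
  0 0 0 0 0
After step 5: ants at (1,4),(0,1),(1,1)
  0 5 0 0 0
  0 5 0 0 1
  0 0 0 0 0
  0 0 0 0 0
  0 0 0 0 0
After step 6: ants at (0,4),(1,1),(0,1)
  0 6 0 0 1
  0 6 0 0 0
  0 0 0 0 0
  0 0 0 0 0
  0 0 0 0 0

0 6 0 0 1
0 6 0 0 0
0 0 0 0 0
0 0 0 0 0
0 0 0 0 0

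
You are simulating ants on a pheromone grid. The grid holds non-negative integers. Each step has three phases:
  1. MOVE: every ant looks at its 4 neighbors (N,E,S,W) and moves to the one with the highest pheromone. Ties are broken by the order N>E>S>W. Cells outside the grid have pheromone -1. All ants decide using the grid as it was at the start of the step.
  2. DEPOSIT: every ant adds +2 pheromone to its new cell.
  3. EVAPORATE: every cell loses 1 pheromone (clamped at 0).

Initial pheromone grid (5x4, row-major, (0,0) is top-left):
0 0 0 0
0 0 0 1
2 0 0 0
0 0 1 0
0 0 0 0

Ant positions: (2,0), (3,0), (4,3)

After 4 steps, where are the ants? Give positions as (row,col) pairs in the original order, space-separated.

Step 1: ant0:(2,0)->N->(1,0) | ant1:(3,0)->N->(2,0) | ant2:(4,3)->N->(3,3)
  grid max=3 at (2,0)
Step 2: ant0:(1,0)->S->(2,0) | ant1:(2,0)->N->(1,0) | ant2:(3,3)->N->(2,3)
  grid max=4 at (2,0)
Step 3: ant0:(2,0)->N->(1,0) | ant1:(1,0)->S->(2,0) | ant2:(2,3)->N->(1,3)
  grid max=5 at (2,0)
Step 4: ant0:(1,0)->S->(2,0) | ant1:(2,0)->N->(1,0) | ant2:(1,3)->N->(0,3)
  grid max=6 at (2,0)

(2,0) (1,0) (0,3)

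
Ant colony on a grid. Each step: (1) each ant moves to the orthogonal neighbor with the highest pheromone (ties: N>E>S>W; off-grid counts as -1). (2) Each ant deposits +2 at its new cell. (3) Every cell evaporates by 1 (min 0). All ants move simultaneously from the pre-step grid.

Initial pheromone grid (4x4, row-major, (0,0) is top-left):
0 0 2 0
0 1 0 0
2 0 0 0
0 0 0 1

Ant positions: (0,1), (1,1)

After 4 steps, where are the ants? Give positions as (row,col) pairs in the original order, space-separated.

Step 1: ant0:(0,1)->E->(0,2) | ant1:(1,1)->N->(0,1)
  grid max=3 at (0,2)
Step 2: ant0:(0,2)->W->(0,1) | ant1:(0,1)->E->(0,2)
  grid max=4 at (0,2)
Step 3: ant0:(0,1)->E->(0,2) | ant1:(0,2)->W->(0,1)
  grid max=5 at (0,2)
Step 4: ant0:(0,2)->W->(0,1) | ant1:(0,1)->E->(0,2)
  grid max=6 at (0,2)

(0,1) (0,2)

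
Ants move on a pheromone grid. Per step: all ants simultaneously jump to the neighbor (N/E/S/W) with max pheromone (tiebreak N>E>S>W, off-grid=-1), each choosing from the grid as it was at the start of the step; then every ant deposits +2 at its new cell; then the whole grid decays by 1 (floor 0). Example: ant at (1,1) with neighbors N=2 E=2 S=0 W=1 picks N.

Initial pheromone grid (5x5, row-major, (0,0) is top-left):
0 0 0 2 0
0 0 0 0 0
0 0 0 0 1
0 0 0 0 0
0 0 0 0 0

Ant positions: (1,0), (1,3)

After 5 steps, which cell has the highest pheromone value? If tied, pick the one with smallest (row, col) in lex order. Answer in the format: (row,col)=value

Step 1: ant0:(1,0)->N->(0,0) | ant1:(1,3)->N->(0,3)
  grid max=3 at (0,3)
Step 2: ant0:(0,0)->E->(0,1) | ant1:(0,3)->E->(0,4)
  grid max=2 at (0,3)
Step 3: ant0:(0,1)->E->(0,2) | ant1:(0,4)->W->(0,3)
  grid max=3 at (0,3)
Step 4: ant0:(0,2)->E->(0,3) | ant1:(0,3)->W->(0,2)
  grid max=4 at (0,3)
Step 5: ant0:(0,3)->W->(0,2) | ant1:(0,2)->E->(0,3)
  grid max=5 at (0,3)
Final grid:
  0 0 3 5 0
  0 0 0 0 0
  0 0 0 0 0
  0 0 0 0 0
  0 0 0 0 0
Max pheromone 5 at (0,3)

Answer: (0,3)=5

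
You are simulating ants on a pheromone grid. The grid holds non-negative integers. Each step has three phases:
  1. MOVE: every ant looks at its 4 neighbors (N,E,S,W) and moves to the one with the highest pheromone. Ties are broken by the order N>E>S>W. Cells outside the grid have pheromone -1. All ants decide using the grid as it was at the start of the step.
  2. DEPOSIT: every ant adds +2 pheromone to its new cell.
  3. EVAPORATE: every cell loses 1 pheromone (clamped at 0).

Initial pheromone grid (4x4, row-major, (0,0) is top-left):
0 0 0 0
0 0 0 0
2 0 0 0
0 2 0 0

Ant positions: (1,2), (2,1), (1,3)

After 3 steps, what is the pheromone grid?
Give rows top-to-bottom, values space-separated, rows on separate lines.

After step 1: ants at (0,2),(3,1),(0,3)
  0 0 1 1
  0 0 0 0
  1 0 0 0
  0 3 0 0
After step 2: ants at (0,3),(2,1),(0,2)
  0 0 2 2
  0 0 0 0
  0 1 0 0
  0 2 0 0
After step 3: ants at (0,2),(3,1),(0,3)
  0 0 3 3
  0 0 0 0
  0 0 0 0
  0 3 0 0

0 0 3 3
0 0 0 0
0 0 0 0
0 3 0 0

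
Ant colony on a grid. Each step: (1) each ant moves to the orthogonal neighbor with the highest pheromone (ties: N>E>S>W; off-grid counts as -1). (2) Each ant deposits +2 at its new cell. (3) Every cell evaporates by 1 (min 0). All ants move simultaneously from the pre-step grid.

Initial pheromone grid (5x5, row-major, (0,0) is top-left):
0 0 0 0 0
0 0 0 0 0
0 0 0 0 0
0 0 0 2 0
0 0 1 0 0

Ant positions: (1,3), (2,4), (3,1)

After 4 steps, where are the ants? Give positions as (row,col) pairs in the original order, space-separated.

Step 1: ant0:(1,3)->N->(0,3) | ant1:(2,4)->N->(1,4) | ant2:(3,1)->N->(2,1)
  grid max=1 at (0,3)
Step 2: ant0:(0,3)->E->(0,4) | ant1:(1,4)->N->(0,4) | ant2:(2,1)->N->(1,1)
  grid max=3 at (0,4)
Step 3: ant0:(0,4)->S->(1,4) | ant1:(0,4)->S->(1,4) | ant2:(1,1)->N->(0,1)
  grid max=3 at (1,4)
Step 4: ant0:(1,4)->N->(0,4) | ant1:(1,4)->N->(0,4) | ant2:(0,1)->E->(0,2)
  grid max=5 at (0,4)

(0,4) (0,4) (0,2)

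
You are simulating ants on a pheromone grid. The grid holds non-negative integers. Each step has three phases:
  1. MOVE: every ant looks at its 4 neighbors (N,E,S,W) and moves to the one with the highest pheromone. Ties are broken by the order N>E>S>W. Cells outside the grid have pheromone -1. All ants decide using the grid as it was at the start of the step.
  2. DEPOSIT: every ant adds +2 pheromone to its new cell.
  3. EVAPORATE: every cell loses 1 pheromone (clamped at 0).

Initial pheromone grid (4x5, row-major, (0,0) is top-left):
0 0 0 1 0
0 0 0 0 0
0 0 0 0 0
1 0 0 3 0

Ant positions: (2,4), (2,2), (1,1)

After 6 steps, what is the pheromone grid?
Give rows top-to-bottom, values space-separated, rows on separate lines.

After step 1: ants at (1,4),(1,2),(0,1)
  0 1 0 0 0
  0 0 1 0 1
  0 0 0 0 0
  0 0 0 2 0
After step 2: ants at (0,4),(0,2),(0,2)
  0 0 3 0 1
  0 0 0 0 0
  0 0 0 0 0
  0 0 0 1 0
After step 3: ants at (1,4),(0,3),(0,3)
  0 0 2 3 0
  0 0 0 0 1
  0 0 0 0 0
  0 0 0 0 0
After step 4: ants at (0,4),(0,2),(0,2)
  0 0 5 2 1
  0 0 0 0 0
  0 0 0 0 0
  0 0 0 0 0
After step 5: ants at (0,3),(0,3),(0,3)
  0 0 4 7 0
  0 0 0 0 0
  0 0 0 0 0
  0 0 0 0 0
After step 6: ants at (0,2),(0,2),(0,2)
  0 0 9 6 0
  0 0 0 0 0
  0 0 0 0 0
  0 0 0 0 0

0 0 9 6 0
0 0 0 0 0
0 0 0 0 0
0 0 0 0 0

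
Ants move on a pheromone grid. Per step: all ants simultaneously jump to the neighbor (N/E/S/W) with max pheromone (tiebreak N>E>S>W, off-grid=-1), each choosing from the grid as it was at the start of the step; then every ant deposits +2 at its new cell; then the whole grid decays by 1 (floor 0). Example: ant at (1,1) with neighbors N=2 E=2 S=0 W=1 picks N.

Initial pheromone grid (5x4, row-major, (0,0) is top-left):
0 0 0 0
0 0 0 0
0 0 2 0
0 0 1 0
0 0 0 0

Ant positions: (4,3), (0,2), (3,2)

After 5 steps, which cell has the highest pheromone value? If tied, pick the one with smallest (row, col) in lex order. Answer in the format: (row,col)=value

Step 1: ant0:(4,3)->N->(3,3) | ant1:(0,2)->E->(0,3) | ant2:(3,2)->N->(2,2)
  grid max=3 at (2,2)
Step 2: ant0:(3,3)->N->(2,3) | ant1:(0,3)->S->(1,3) | ant2:(2,2)->N->(1,2)
  grid max=2 at (2,2)
Step 3: ant0:(2,3)->W->(2,2) | ant1:(1,3)->S->(2,3) | ant2:(1,2)->S->(2,2)
  grid max=5 at (2,2)
Step 4: ant0:(2,2)->E->(2,3) | ant1:(2,3)->W->(2,2) | ant2:(2,2)->E->(2,3)
  grid max=6 at (2,2)
Step 5: ant0:(2,3)->W->(2,2) | ant1:(2,2)->E->(2,3) | ant2:(2,3)->W->(2,2)
  grid max=9 at (2,2)
Final grid:
  0 0 0 0
  0 0 0 0
  0 0 9 6
  0 0 0 0
  0 0 0 0
Max pheromone 9 at (2,2)

Answer: (2,2)=9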